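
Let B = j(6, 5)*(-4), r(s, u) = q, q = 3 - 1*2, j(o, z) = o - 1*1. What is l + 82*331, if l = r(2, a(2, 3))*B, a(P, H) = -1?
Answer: 27122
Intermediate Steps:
j(o, z) = -1 + o (j(o, z) = o - 1 = -1 + o)
q = 1 (q = 3 - 2 = 1)
r(s, u) = 1
B = -20 (B = (-1 + 6)*(-4) = 5*(-4) = -20)
l = -20 (l = 1*(-20) = -20)
l + 82*331 = -20 + 82*331 = -20 + 27142 = 27122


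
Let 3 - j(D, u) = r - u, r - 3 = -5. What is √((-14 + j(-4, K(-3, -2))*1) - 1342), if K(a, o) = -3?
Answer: I*√1354 ≈ 36.797*I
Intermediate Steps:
r = -2 (r = 3 - 5 = -2)
j(D, u) = 5 + u (j(D, u) = 3 - (-2 - u) = 3 + (2 + u) = 5 + u)
√((-14 + j(-4, K(-3, -2))*1) - 1342) = √((-14 + (5 - 3)*1) - 1342) = √((-14 + 2*1) - 1342) = √((-14 + 2) - 1342) = √(-12 - 1342) = √(-1354) = I*√1354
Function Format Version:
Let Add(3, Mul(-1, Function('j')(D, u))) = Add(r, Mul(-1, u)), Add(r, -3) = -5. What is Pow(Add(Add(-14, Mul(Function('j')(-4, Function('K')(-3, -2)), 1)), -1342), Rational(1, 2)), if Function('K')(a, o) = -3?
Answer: Mul(I, Pow(1354, Rational(1, 2))) ≈ Mul(36.797, I)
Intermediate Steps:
r = -2 (r = Add(3, -5) = -2)
Function('j')(D, u) = Add(5, u) (Function('j')(D, u) = Add(3, Mul(-1, Add(-2, Mul(-1, u)))) = Add(3, Add(2, u)) = Add(5, u))
Pow(Add(Add(-14, Mul(Function('j')(-4, Function('K')(-3, -2)), 1)), -1342), Rational(1, 2)) = Pow(Add(Add(-14, Mul(Add(5, -3), 1)), -1342), Rational(1, 2)) = Pow(Add(Add(-14, Mul(2, 1)), -1342), Rational(1, 2)) = Pow(Add(Add(-14, 2), -1342), Rational(1, 2)) = Pow(Add(-12, -1342), Rational(1, 2)) = Pow(-1354, Rational(1, 2)) = Mul(I, Pow(1354, Rational(1, 2)))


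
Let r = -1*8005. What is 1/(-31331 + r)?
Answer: -1/39336 ≈ -2.5422e-5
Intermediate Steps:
r = -8005
1/(-31331 + r) = 1/(-31331 - 8005) = 1/(-39336) = -1/39336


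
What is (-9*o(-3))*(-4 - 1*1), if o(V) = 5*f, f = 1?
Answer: 225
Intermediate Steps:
o(V) = 5 (o(V) = 5*1 = 5)
(-9*o(-3))*(-4 - 1*1) = (-9*5)*(-4 - 1*1) = -45*(-4 - 1) = -45*(-5) = 225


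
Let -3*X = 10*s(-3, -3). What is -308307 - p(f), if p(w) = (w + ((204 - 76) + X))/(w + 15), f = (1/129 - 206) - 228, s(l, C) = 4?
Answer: -724523241/2350 ≈ -3.0831e+5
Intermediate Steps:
X = -40/3 (X = -10*4/3 = -1/3*40 = -40/3 ≈ -13.333)
f = -55985/129 (f = (1/129 - 206) - 228 = -26573/129 - 228 = -55985/129 ≈ -433.99)
p(w) = (344/3 + w)/(15 + w) (p(w) = (w + ((204 - 76) - 40/3))/(w + 15) = (w + (128 - 40/3))/(15 + w) = (w + 344/3)/(15 + w) = (344/3 + w)/(15 + w))
-308307 - p(f) = -308307 - (344/3 - 55985/129)/(15 - 55985/129) = -308307 - (-13731)/((-54050/129)*43) = -308307 - (-129)*(-13731)/(54050*43) = -308307 - 1*1791/2350 = -308307 - 1791/2350 = -724523241/2350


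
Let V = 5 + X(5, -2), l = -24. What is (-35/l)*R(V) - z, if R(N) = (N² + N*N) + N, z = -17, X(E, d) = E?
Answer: 1293/4 ≈ 323.25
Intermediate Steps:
V = 10 (V = 5 + 5 = 10)
R(N) = N + 2*N² (R(N) = (N² + N²) + N = 2*N² + N = N + 2*N²)
(-35/l)*R(V) - z = (-35/(-24))*(10*(1 + 2*10)) - 1*(-17) = (-35*(-1/24))*(10*(1 + 20)) + 17 = 35*(10*21)/24 + 17 = (35/24)*210 + 17 = 1225/4 + 17 = 1293/4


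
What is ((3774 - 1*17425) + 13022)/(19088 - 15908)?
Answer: -629/3180 ≈ -0.19780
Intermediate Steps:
((3774 - 1*17425) + 13022)/(19088 - 15908) = ((3774 - 17425) + 13022)/3180 = (-13651 + 13022)*(1/3180) = -629*1/3180 = -629/3180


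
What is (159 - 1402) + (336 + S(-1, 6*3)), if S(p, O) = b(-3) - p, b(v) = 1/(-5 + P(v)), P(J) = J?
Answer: -7249/8 ≈ -906.13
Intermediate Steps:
b(v) = 1/(-5 + v)
S(p, O) = -⅛ - p (S(p, O) = 1/(-5 - 3) - p = 1/(-8) - p = -⅛ - p)
(159 - 1402) + (336 + S(-1, 6*3)) = (159 - 1402) + (336 + (-⅛ - 1*(-1))) = -1243 + (336 + (-⅛ + 1)) = -1243 + (336 + 7/8) = -1243 + 2695/8 = -7249/8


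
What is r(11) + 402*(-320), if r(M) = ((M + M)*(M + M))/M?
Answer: -128596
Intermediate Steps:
r(M) = 4*M (r(M) = ((2*M)*(2*M))/M = (4*M²)/M = 4*M)
r(11) + 402*(-320) = 4*11 + 402*(-320) = 44 - 128640 = -128596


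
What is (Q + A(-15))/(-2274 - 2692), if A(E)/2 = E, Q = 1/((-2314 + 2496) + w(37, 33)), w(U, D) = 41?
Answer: 6689/1107418 ≈ 0.0060402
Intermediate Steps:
Q = 1/223 (Q = 1/((-2314 + 2496) + 41) = 1/(182 + 41) = 1/223 ≈ 0.0044843)
A(E) = 2*E
(Q + A(-15))/(-2274 - 2692) = (1/223 + 2*(-15))/(-2274 - 2692) = (1/223 - 30)/(-4966) = -6689/223*(-1/4966) = 6689/1107418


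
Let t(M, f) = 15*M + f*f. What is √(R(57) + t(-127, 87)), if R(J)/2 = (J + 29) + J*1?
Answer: 5*√238 ≈ 77.136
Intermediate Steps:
t(M, f) = f² + 15*M (t(M, f) = 15*M + f² = f² + 15*M)
R(J) = 58 + 4*J (R(J) = 2*((J + 29) + J*1) = 2*((29 + J) + J) = 2*(29 + 2*J) = 58 + 4*J)
√(R(57) + t(-127, 87)) = √((58 + 4*57) + (87² + 15*(-127))) = √((58 + 228) + (7569 - 1905)) = √(286 + 5664) = √5950 = 5*√238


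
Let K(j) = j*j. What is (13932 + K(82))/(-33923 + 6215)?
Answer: -5164/6927 ≈ -0.74549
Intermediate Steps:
K(j) = j²
(13932 + K(82))/(-33923 + 6215) = (13932 + 82²)/(-33923 + 6215) = (13932 + 6724)/(-27708) = 20656*(-1/27708) = -5164/6927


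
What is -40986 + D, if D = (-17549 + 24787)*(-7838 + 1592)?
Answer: -45249534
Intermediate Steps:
D = -45208548 (D = 7238*(-6246) = -45208548)
-40986 + D = -40986 - 45208548 = -45249534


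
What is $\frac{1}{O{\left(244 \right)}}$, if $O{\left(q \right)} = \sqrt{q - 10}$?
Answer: $\frac{\sqrt{26}}{78} \approx 0.065372$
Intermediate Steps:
$O{\left(q \right)} = \sqrt{-10 + q}$
$\frac{1}{O{\left(244 \right)}} = \frac{1}{\sqrt{-10 + 244}} = \frac{1}{\sqrt{234}} = \frac{1}{3 \sqrt{26}} = \frac{\sqrt{26}}{78}$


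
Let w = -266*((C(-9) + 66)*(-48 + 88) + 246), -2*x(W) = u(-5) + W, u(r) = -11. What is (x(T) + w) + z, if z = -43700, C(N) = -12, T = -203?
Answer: -683589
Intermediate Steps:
x(W) = 11/2 - W/2 (x(W) = -(-11 + W)/2 = 11/2 - W/2)
w = -639996 (w = -266*((-12 + 66)*(-48 + 88) + 246) = -266*(54*40 + 246) = -266*(2160 + 246) = -266*2406 = -639996)
(x(T) + w) + z = ((11/2 - ½*(-203)) - 639996) - 43700 = ((11/2 + 203/2) - 639996) - 43700 = (107 - 639996) - 43700 = -639889 - 43700 = -683589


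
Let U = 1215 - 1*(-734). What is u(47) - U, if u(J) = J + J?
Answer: -1855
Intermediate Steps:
U = 1949 (U = 1215 + 734 = 1949)
u(J) = 2*J
u(47) - U = 2*47 - 1*1949 = 94 - 1949 = -1855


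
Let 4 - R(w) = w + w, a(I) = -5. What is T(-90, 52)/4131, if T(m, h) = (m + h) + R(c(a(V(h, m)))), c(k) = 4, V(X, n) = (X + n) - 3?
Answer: -14/1377 ≈ -0.010167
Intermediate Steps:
V(X, n) = -3 + X + n
R(w) = 4 - 2*w (R(w) = 4 - (w + w) = 4 - 2*w)
T(m, h) = -4 + h + m (T(m, h) = (m + h) + (4 - 2*4) = (h + m) + (4 - 8) = (h + m) - 4 = -4 + h + m)
T(-90, 52)/4131 = (-4 + 52 - 90)/4131 = -42*1/4131 = -14/1377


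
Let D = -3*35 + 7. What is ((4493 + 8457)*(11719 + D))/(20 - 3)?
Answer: 150491950/17 ≈ 8.8525e+6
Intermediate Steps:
D = -98 (D = -105 + 7 = -98)
((4493 + 8457)*(11719 + D))/(20 - 3) = ((4493 + 8457)*(11719 - 98))/(20 - 3) = (12950*11621)/17 = 150491950*(1/17) = 150491950/17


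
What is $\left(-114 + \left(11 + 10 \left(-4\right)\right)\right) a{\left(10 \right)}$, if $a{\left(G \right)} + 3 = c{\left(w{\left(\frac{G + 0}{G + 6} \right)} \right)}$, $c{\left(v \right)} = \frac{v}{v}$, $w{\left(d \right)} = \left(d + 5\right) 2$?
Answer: $286$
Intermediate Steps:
$w{\left(d \right)} = 10 + 2 d$ ($w{\left(d \right)} = \left(5 + d\right) 2 = 10 + 2 d$)
$c{\left(v \right)} = 1$
$a{\left(G \right)} = -2$ ($a{\left(G \right)} = -3 + 1 = -2$)
$\left(-114 + \left(11 + 10 \left(-4\right)\right)\right) a{\left(10 \right)} = \left(-114 + \left(11 + 10 \left(-4\right)\right)\right) \left(-2\right) = \left(-114 + \left(11 - 40\right)\right) \left(-2\right) = \left(-114 - 29\right) \left(-2\right) = \left(-143\right) \left(-2\right) = 286$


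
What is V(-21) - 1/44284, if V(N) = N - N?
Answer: -1/44284 ≈ -2.2582e-5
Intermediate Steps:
V(N) = 0
V(-21) - 1/44284 = 0 - 1/44284 = -1/44284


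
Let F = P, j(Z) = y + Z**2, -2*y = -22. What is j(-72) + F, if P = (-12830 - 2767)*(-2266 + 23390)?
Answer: -329465833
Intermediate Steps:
y = 11 (y = -1/2*(-22) = 11)
j(Z) = 11 + Z**2
P = -329471028 (P = -15597*21124 = -329471028)
F = -329471028
j(-72) + F = (11 + (-72)**2) - 329471028 = (11 + 5184) - 329471028 = 5195 - 329471028 = -329465833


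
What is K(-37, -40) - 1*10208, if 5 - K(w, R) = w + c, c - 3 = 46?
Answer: -10215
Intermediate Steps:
c = 49 (c = 3 + 46 = 49)
K(w, R) = -44 - w (K(w, R) = 5 - (w + 49) = 5 - (49 + w) = 5 + (-49 - w) = -44 - w)
K(-37, -40) - 1*10208 = (-44 - 1*(-37)) - 1*10208 = (-44 + 37) - 10208 = -7 - 10208 = -10215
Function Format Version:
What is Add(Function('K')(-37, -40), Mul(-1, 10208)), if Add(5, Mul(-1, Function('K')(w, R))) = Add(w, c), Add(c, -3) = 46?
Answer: -10215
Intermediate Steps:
c = 49 (c = Add(3, 46) = 49)
Function('K')(w, R) = Add(-44, Mul(-1, w)) (Function('K')(w, R) = Add(5, Mul(-1, Add(w, 49))) = Add(5, Mul(-1, Add(49, w))) = Add(5, Add(-49, Mul(-1, w))) = Add(-44, Mul(-1, w)))
Add(Function('K')(-37, -40), Mul(-1, 10208)) = Add(Add(-44, Mul(-1, -37)), Mul(-1, 10208)) = Add(Add(-44, 37), -10208) = Add(-7, -10208) = -10215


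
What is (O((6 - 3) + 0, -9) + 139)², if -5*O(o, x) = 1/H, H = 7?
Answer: 23658496/1225 ≈ 19313.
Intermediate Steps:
O(o, x) = -1/35 (O(o, x) = -⅕/7 = -⅕*⅐ = -1/35)
(O((6 - 3) + 0, -9) + 139)² = (-1/35 + 139)² = (4864/35)² = 23658496/1225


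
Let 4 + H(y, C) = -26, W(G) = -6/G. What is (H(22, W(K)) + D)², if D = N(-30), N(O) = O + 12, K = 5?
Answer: 2304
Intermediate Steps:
H(y, C) = -30 (H(y, C) = -4 - 26 = -30)
N(O) = 12 + O
D = -18 (D = 12 - 30 = -18)
(H(22, W(K)) + D)² = (-30 - 18)² = (-48)² = 2304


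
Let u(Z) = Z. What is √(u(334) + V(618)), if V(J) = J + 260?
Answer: 2*√303 ≈ 34.814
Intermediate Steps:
V(J) = 260 + J
√(u(334) + V(618)) = √(334 + (260 + 618)) = √(334 + 878) = √1212 = 2*√303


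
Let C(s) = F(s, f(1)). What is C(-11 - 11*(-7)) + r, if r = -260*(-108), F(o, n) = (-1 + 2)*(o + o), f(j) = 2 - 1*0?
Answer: 28212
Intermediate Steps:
f(j) = 2 (f(j) = 2 + 0 = 2)
F(o, n) = 2*o (F(o, n) = 1*(2*o) = 2*o)
C(s) = 2*s
r = 28080
C(-11 - 11*(-7)) + r = 2*(-11 - 11*(-7)) + 28080 = 2*(-11 + 77) + 28080 = 2*66 + 28080 = 132 + 28080 = 28212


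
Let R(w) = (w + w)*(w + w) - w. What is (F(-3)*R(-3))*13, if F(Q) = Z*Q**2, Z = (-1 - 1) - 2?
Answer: -18252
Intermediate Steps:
Z = -4 (Z = -2 - 2 = -4)
F(Q) = -4*Q**2
R(w) = -w + 4*w**2 (R(w) = (2*w)*(2*w) - w = 4*w**2 - w = -w + 4*w**2)
(F(-3)*R(-3))*13 = ((-4*(-3)**2)*(-3*(-1 + 4*(-3))))*13 = ((-4*9)*(-3*(-1 - 12)))*13 = -(-108)*(-13)*13 = -36*39*13 = -1404*13 = -18252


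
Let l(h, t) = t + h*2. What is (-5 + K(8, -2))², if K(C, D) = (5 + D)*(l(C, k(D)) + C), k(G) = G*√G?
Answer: 4417 - 804*I*√2 ≈ 4417.0 - 1137.0*I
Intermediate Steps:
k(G) = G^(3/2)
l(h, t) = t + 2*h
K(C, D) = (5 + D)*(D^(3/2) + 3*C) (K(C, D) = (5 + D)*((D^(3/2) + 2*C) + C) = (5 + D)*(D^(3/2) + 3*C))
(-5 + K(8, -2))² = (-5 + ((-2)^(5/2) + 5*(-2)^(3/2) + 15*8 + 3*8*(-2)))² = (-5 + (4*I*√2 + 5*(-2*I*√2) + 120 - 48))² = (-5 + (4*I*√2 - 10*I*√2 + 120 - 48))² = (-5 + (72 - 6*I*√2))² = (67 - 6*I*√2)²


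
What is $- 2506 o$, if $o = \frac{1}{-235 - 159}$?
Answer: $\frac{1253}{197} \approx 6.3604$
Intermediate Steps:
$o = - \frac{1}{394}$ ($o = \frac{1}{-394} = - \frac{1}{394} \approx -0.0025381$)
$- 2506 o = \left(-2506\right) \left(- \frac{1}{394}\right) = \frac{1253}{197}$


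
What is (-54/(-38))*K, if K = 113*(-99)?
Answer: -302049/19 ≈ -15897.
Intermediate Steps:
K = -11187
(-54/(-38))*K = -54/(-38)*(-11187) = -54*(-1/38)*(-11187) = (27/19)*(-11187) = -302049/19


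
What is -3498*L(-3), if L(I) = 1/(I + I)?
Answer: 583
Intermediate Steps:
L(I) = 1/(2*I)
-3498*L(-3) = -1749/(-3) = -1749*(-1)/3 = -3498*(-⅙) = 583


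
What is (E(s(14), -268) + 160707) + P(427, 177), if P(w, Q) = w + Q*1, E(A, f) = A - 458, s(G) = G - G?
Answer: 160853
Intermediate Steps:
s(G) = 0
E(A, f) = -458 + A
P(w, Q) = Q + w (P(w, Q) = w + Q = Q + w)
(E(s(14), -268) + 160707) + P(427, 177) = ((-458 + 0) + 160707) + (177 + 427) = (-458 + 160707) + 604 = 160249 + 604 = 160853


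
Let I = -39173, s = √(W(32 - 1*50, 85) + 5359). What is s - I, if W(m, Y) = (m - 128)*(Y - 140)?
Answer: 39173 + √13389 ≈ 39289.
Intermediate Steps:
W(m, Y) = (-140 + Y)*(-128 + m) (W(m, Y) = (-128 + m)*(-140 + Y) = (-140 + Y)*(-128 + m))
s = √13389 (s = √((17920 - 140*(32 - 1*50) - 128*85 + 85*(32 - 1*50)) + 5359) = √((17920 - 140*(32 - 50) - 10880 + 85*(32 - 50)) + 5359) = √((17920 - 140*(-18) - 10880 + 85*(-18)) + 5359) = √((17920 + 2520 - 10880 - 1530) + 5359) = √(8030 + 5359) = √13389 ≈ 115.71)
s - I = √13389 - 1*(-39173) = √13389 + 39173 = 39173 + √13389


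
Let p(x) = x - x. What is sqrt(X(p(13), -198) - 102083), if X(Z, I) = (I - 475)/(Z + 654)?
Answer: I*sqrt(43662972570)/654 ≈ 319.51*I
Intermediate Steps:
p(x) = 0
X(Z, I) = (-475 + I)/(654 + Z)
sqrt(X(p(13), -198) - 102083) = sqrt((-475 - 198)/(654 + 0) - 102083) = sqrt(-673/654 - 102083) = sqrt(-66762955/654) = I*sqrt(43662972570)/654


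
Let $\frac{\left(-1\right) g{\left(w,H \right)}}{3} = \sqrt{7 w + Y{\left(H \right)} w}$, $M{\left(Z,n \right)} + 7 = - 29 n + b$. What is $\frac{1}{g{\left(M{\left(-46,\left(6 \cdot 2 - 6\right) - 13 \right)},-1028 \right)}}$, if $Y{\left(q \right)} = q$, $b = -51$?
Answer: $\frac{i \sqrt{148045}}{444135} \approx 0.00086633 i$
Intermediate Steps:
$M{\left(Z,n \right)} = -58 - 29 n$ ($M{\left(Z,n \right)} = -7 - \left(51 + 29 n\right) = -58 - 29 n$)
$g{\left(w,H \right)} = - 3 \sqrt{7 w + H w}$
$\frac{1}{g{\left(M{\left(-46,\left(6 \cdot 2 - 6\right) - 13 \right)},-1028 \right)}} = \frac{1}{\left(-3\right) \sqrt{\left(-58 - 29 \left(\left(6 \cdot 2 - 6\right) - 13\right)\right) \left(7 - 1028\right)}} = \frac{1}{\left(-3\right) \sqrt{\left(-58 - 29 \left(\left(12 - 6\right) - 13\right)\right) \left(-1021\right)}} = \frac{1}{\left(-3\right) \sqrt{\left(-58 - 29 \left(6 - 13\right)\right) \left(-1021\right)}} = \frac{1}{\left(-3\right) \sqrt{\left(-58 - -203\right) \left(-1021\right)}} = \frac{1}{\left(-3\right) \sqrt{\left(-58 + 203\right) \left(-1021\right)}} = \frac{1}{\left(-3\right) \sqrt{145 \left(-1021\right)}} = \frac{1}{\left(-3\right) \sqrt{-148045}} = \frac{1}{\left(-3\right) i \sqrt{148045}} = \frac{i \sqrt{148045}}{444135}$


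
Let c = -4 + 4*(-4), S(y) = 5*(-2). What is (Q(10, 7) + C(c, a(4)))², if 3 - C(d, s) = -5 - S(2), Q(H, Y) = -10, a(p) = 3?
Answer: 144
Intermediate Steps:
S(y) = -10
c = -20 (c = -4 - 16 = -20)
C(d, s) = -2 (C(d, s) = 3 - (-5 - 1*(-10)) = 3 - (-5 + 10) = 3 - 1*5 = 3 - 5 = -2)
(Q(10, 7) + C(c, a(4)))² = (-10 - 2)² = (-12)² = 144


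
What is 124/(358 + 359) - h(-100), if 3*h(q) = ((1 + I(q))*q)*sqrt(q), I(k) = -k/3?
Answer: 124/717 + 103000*I/9 ≈ 0.17294 + 11444.0*I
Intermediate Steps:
I(k) = -k/3
h(q) = q**(3/2)*(1 - q/3)/3 (h(q) = (((1 - q/3)*q)*sqrt(q))/3 = ((q*(1 - q/3))*sqrt(q))/3 = (q**(3/2)*(1 - q/3))/3 = q**(3/2)*(1 - q/3)/3)
124/(358 + 359) - h(-100) = 124/(358 + 359) - (-100)**(3/2)*(3 - 1*(-100))/9 = 124/717 - (-1000*I)*(3 + 100)/9 = (1/717)*124 - (-1000*I)*103/9 = 124/717 - (-103000)*I/9 = 124/717 + 103000*I/9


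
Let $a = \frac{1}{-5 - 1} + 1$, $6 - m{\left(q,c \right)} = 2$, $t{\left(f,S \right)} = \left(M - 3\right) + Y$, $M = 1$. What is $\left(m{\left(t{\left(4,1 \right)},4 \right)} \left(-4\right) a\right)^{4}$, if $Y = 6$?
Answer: $\frac{2560000}{81} \approx 31605.0$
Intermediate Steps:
$t{\left(f,S \right)} = 4$ ($t{\left(f,S \right)} = \left(1 - 3\right) + 6 = -2 + 6 = 4$)
$m{\left(q,c \right)} = 4$ ($m{\left(q,c \right)} = 6 - 2 = 4$)
$a = \frac{5}{6}$ ($a = \frac{1}{-6} + 1 = - \frac{1}{6} + 1 = \frac{5}{6} \approx 0.83333$)
$\left(m{\left(t{\left(4,1 \right)},4 \right)} \left(-4\right) a\right)^{4} = \left(4 \left(-4\right) \frac{5}{6}\right)^{4} = \left(\left(-16\right) \frac{5}{6}\right)^{4} = \left(- \frac{40}{3}\right)^{4} = \frac{2560000}{81}$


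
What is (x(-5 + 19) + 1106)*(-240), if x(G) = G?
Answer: -268800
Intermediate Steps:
(x(-5 + 19) + 1106)*(-240) = ((-5 + 19) + 1106)*(-240) = (14 + 1106)*(-240) = 1120*(-240) = -268800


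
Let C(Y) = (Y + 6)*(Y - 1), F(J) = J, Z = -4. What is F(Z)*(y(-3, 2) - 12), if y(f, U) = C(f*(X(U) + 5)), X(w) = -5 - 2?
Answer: -192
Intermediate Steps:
X(w) = -7
C(Y) = (-1 + Y)*(6 + Y) (C(Y) = (6 + Y)*(-1 + Y) = (-1 + Y)*(6 + Y))
y(f, U) = -6 - 10*f + 4*f² (y(f, U) = -6 + (f*(-7 + 5))² + 5*(f*(-7 + 5)) = -6 + (f*(-2))² + 5*(f*(-2)) = -6 + (-2*f)² + 5*(-2*f) = -6 + 4*f² - 10*f = -6 - 10*f + 4*f²)
F(Z)*(y(-3, 2) - 12) = -4*((-6 - 10*(-3) + 4*(-3)²) - 12) = -4*((-6 + 30 + 4*9) - 12) = -4*((-6 + 30 + 36) - 12) = -4*(60 - 12) = -4*48 = -192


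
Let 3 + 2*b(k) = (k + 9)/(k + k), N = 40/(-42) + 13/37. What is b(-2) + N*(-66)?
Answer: 77271/2072 ≈ 37.293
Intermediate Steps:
N = -467/777 (N = 40*(-1/42) + 13*(1/37) = -20/21 + 13/37 = -467/777 ≈ -0.60103)
b(k) = -3/2 + (9 + k)/(4*k) (b(k) = -3/2 + ((k + 9)/(k + k))/2 = -3/2 + ((9 + k)/((2*k)))/2 = -3/2 + ((9 + k)*(1/(2*k)))/2 = -3/2 + ((9 + k)/(2*k))/2 = -3/2 + (9 + k)/(4*k))
b(-2) + N*(-66) = (1/4)*(9 - 5*(-2))/(-2) - 467/777*(-66) = (1/4)*(-1/2)*(9 + 10) + 10274/259 = (1/4)*(-1/2)*19 + 10274/259 = -19/8 + 10274/259 = 77271/2072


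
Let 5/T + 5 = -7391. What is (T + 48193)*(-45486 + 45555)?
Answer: 24594044187/7396 ≈ 3.3253e+6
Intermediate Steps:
T = -5/7396 (T = 5/(-5 - 7391) = 5/(-7396) = 5*(-1/7396) = -5/7396 ≈ -0.00067604)
(T + 48193)*(-45486 + 45555) = (-5/7396 + 48193)*(-45486 + 45555) = (356435423/7396)*69 = 24594044187/7396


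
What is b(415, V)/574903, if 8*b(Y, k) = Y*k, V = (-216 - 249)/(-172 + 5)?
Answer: 192975/768070408 ≈ 0.00025125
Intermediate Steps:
V = 465/167 (V = -465/(-167) = -465*(-1/167) = 465/167 ≈ 2.7844)
b(Y, k) = Y*k/8 (b(Y, k) = (Y*k)/8 = Y*k/8)
b(415, V)/574903 = ((1/8)*415*(465/167))/574903 = (192975/1336)*(1/574903) = 192975/768070408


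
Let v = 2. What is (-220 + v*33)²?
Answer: 23716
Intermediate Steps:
(-220 + v*33)² = (-220 + 2*33)² = (-220 + 66)² = (-154)² = 23716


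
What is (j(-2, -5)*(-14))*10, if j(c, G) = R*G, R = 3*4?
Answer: 8400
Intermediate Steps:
R = 12
j(c, G) = 12*G
(j(-2, -5)*(-14))*10 = ((12*(-5))*(-14))*10 = -60*(-14)*10 = 840*10 = 8400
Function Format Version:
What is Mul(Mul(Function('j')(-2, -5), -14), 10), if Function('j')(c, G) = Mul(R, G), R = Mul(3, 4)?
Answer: 8400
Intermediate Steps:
R = 12
Function('j')(c, G) = Mul(12, G)
Mul(Mul(Function('j')(-2, -5), -14), 10) = Mul(Mul(Mul(12, -5), -14), 10) = Mul(Mul(-60, -14), 10) = Mul(840, 10) = 8400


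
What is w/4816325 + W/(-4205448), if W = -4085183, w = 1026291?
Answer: 23991582445843/20254804338600 ≈ 1.1845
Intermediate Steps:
w/4816325 + W/(-4205448) = 1026291/4816325 - 4085183/(-4205448) = 1026291*(1/4816325) - 4085183*(-1/4205448) = 1026291/4816325 + 4085183/4205448 = 23991582445843/20254804338600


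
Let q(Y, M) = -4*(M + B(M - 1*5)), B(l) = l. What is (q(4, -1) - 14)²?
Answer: 196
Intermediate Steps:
q(Y, M) = 20 - 8*M (q(Y, M) = -4*(M + (M - 1*5)) = -4*(M + (M - 5)) = -4*(M + (-5 + M)) = -4*(-5 + 2*M) = 20 - 8*M)
(q(4, -1) - 14)² = ((20 - 8*(-1)) - 14)² = ((20 + 8) - 14)² = (28 - 14)² = 14² = 196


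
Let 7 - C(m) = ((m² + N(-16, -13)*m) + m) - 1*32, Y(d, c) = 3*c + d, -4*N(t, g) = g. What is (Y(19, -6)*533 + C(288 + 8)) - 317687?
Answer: -405989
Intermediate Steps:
N(t, g) = -g/4
Y(d, c) = d + 3*c
C(m) = 39 - m² - 17*m/4 (C(m) = 7 - (((m² + (-¼*(-13))*m) + m) - 1*32) = 7 - (((m² + 13*m/4) + m) - 32) = 7 - ((m² + 17*m/4) - 32) = 7 - (-32 + m² + 17*m/4) = 7 + (32 - m² - 17*m/4) = 39 - m² - 17*m/4)
(Y(19, -6)*533 + C(288 + 8)) - 317687 = ((19 + 3*(-6))*533 + (39 - (288 + 8)² - 17*(288 + 8)/4)) - 317687 = ((19 - 18)*533 + (39 - 1*296² - 17/4*296)) - 317687 = (1*533 + (39 - 1*87616 - 1258)) - 317687 = (533 + (39 - 87616 - 1258)) - 317687 = (533 - 88835) - 317687 = -88302 - 317687 = -405989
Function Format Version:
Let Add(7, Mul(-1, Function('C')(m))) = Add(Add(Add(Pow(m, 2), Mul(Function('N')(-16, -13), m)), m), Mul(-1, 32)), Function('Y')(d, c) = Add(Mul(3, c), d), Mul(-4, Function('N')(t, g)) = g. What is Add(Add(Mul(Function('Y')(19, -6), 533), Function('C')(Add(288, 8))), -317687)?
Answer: -405989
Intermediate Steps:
Function('N')(t, g) = Mul(Rational(-1, 4), g)
Function('Y')(d, c) = Add(d, Mul(3, c))
Function('C')(m) = Add(39, Mul(-1, Pow(m, 2)), Mul(Rational(-17, 4), m)) (Function('C')(m) = Add(7, Mul(-1, Add(Add(Add(Pow(m, 2), Mul(Mul(Rational(-1, 4), -13), m)), m), Mul(-1, 32)))) = Add(7, Mul(-1, Add(Add(Add(Pow(m, 2), Mul(Rational(13, 4), m)), m), -32))) = Add(7, Mul(-1, Add(Add(Pow(m, 2), Mul(Rational(17, 4), m)), -32))) = Add(7, Mul(-1, Add(-32, Pow(m, 2), Mul(Rational(17, 4), m)))) = Add(7, Add(32, Mul(-1, Pow(m, 2)), Mul(Rational(-17, 4), m))) = Add(39, Mul(-1, Pow(m, 2)), Mul(Rational(-17, 4), m)))
Add(Add(Mul(Function('Y')(19, -6), 533), Function('C')(Add(288, 8))), -317687) = Add(Add(Mul(Add(19, Mul(3, -6)), 533), Add(39, Mul(-1, Pow(Add(288, 8), 2)), Mul(Rational(-17, 4), Add(288, 8)))), -317687) = Add(Add(Mul(Add(19, -18), 533), Add(39, Mul(-1, Pow(296, 2)), Mul(Rational(-17, 4), 296))), -317687) = Add(Add(Mul(1, 533), Add(39, Mul(-1, 87616), -1258)), -317687) = Add(Add(533, Add(39, -87616, -1258)), -317687) = Add(Add(533, -88835), -317687) = Add(-88302, -317687) = -405989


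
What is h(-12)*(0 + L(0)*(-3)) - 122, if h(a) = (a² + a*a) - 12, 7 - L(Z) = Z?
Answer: -5918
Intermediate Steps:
L(Z) = 7 - Z
h(a) = -12 + 2*a² (h(a) = (a² + a²) - 12 = 2*a² - 12 = -12 + 2*a²)
h(-12)*(0 + L(0)*(-3)) - 122 = (-12 + 2*(-12)²)*(0 + (7 - 1*0)*(-3)) - 122 = (-12 + 2*144)*(0 + (7 + 0)*(-3)) - 122 = (-12 + 288)*(0 + 7*(-3)) - 122 = 276*(0 - 21) - 122 = 276*(-21) - 122 = -5796 - 122 = -5918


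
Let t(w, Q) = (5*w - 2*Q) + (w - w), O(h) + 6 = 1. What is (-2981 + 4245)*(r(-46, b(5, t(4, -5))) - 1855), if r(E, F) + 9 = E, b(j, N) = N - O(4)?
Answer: -2414240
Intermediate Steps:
O(h) = -5 (O(h) = -6 + 1 = -5)
t(w, Q) = -2*Q + 5*w (t(w, Q) = (-2*Q + 5*w) + 0 = -2*Q + 5*w)
b(j, N) = 5 + N (b(j, N) = N - 1*(-5) = N + 5 = 5 + N)
r(E, F) = -9 + E
(-2981 + 4245)*(r(-46, b(5, t(4, -5))) - 1855) = (-2981 + 4245)*((-9 - 46) - 1855) = 1264*(-55 - 1855) = 1264*(-1910) = -2414240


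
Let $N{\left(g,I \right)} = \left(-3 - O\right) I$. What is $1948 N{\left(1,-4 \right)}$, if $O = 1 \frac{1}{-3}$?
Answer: $\frac{62336}{3} \approx 20779.0$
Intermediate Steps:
$O = - \frac{1}{3}$ ($O = 1 \left(- \frac{1}{3}\right) = - \frac{1}{3} \approx -0.33333$)
$N{\left(g,I \right)} = - \frac{8 I}{3}$ ($N{\left(g,I \right)} = \left(-3 - - \frac{1}{3}\right) I = \left(-3 + \frac{1}{3}\right) I = - \frac{8 I}{3}$)
$1948 N{\left(1,-4 \right)} = 1948 \left(\left(- \frac{8}{3}\right) \left(-4\right)\right) = 1948 \cdot \frac{32}{3} = \frac{62336}{3}$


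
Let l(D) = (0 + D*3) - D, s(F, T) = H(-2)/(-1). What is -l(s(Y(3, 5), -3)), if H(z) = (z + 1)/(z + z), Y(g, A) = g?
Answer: 1/2 ≈ 0.50000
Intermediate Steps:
H(z) = (1 + z)/(2*z) (H(z) = (1 + z)/((2*z)) = (1 + z)*(1/(2*z)) = (1 + z)/(2*z))
s(F, T) = -1/4 (s(F, T) = ((1/2)*(1 - 2)/(-2))/(-1) = ((1/2)*(-1/2)*(-1))*(-1) = (1/4)*(-1) = -1/4)
l(D) = 2*D (l(D) = (0 + 3*D) - D = 3*D - D = 2*D)
-l(s(Y(3, 5), -3)) = -2*(-1)/4 = -1*(-1/2) = 1/2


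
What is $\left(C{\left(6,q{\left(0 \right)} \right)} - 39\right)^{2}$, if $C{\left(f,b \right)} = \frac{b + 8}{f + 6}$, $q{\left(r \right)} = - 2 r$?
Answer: $\frac{13225}{9} \approx 1469.4$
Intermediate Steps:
$C{\left(f,b \right)} = \frac{8 + b}{6 + f}$
$\left(C{\left(6,q{\left(0 \right)} \right)} - 39\right)^{2} = \left(\frac{8 - 0}{6 + 6} - 39\right)^{2} = \left(\frac{8 + 0}{12} - 39\right)^{2} = \left(\frac{1}{12} \cdot 8 - 39\right)^{2} = \left(\frac{2}{3} - 39\right)^{2} = \left(- \frac{115}{3}\right)^{2} = \frac{13225}{9}$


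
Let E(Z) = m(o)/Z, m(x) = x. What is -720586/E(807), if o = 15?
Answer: -193837634/5 ≈ -3.8768e+7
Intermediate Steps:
E(Z) = 15/Z
-720586/E(807) = -720586/(15/807) = -720586/(15*(1/807)) = -720586/5/269 = -720586*269/5 = -193837634/5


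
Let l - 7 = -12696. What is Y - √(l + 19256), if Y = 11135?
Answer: 11135 - √6567 ≈ 11054.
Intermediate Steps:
l = -12689 (l = 7 - 12696 = -12689)
Y - √(l + 19256) = 11135 - √(-12689 + 19256) = 11135 - √6567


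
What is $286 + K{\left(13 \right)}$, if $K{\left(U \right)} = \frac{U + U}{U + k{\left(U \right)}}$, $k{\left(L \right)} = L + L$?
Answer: $\frac{860}{3} \approx 286.67$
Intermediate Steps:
$k{\left(L \right)} = 2 L$
$K{\left(U \right)} = \frac{2}{3}$ ($K{\left(U \right)} = \frac{U + U}{U + 2 U} = \frac{2 U}{3 U} = 2 U \frac{1}{3 U} = \frac{2}{3}$)
$286 + K{\left(13 \right)} = 286 + \frac{2}{3} = \frac{860}{3}$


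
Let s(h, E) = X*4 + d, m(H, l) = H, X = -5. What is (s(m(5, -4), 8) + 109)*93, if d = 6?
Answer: 8835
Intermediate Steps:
s(h, E) = -14 (s(h, E) = -5*4 + 6 = -20 + 6 = -14)
(s(m(5, -4), 8) + 109)*93 = (-14 + 109)*93 = 95*93 = 8835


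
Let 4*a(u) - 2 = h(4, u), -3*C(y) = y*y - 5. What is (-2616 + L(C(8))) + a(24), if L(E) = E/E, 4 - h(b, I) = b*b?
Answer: -5235/2 ≈ -2617.5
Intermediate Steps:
C(y) = 5/3 - y²/3 (C(y) = -(y*y - 5)/3 = -(y² - 5)/3 = -(-5 + y²)/3 = 5/3 - y²/3)
h(b, I) = 4 - b² (h(b, I) = 4 - b*b = 4 - b²)
a(u) = -5/2 (a(u) = ½ + (4 - 1*4²)/4 = ½ + (4 - 1*16)/4 = ½ + (4 - 16)/4 = ½ + (¼)*(-12) = ½ - 3 = -5/2)
L(E) = 1
(-2616 + L(C(8))) + a(24) = (-2616 + 1) - 5/2 = -2615 - 5/2 = -5235/2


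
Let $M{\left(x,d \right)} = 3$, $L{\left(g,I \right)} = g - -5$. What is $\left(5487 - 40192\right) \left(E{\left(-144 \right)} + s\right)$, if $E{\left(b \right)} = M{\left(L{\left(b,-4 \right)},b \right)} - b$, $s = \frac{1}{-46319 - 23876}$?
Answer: $- \frac{71621846824}{14039} \approx -5.1016 \cdot 10^{6}$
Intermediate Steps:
$s = - \frac{1}{70195}$ ($s = \frac{1}{-70195} = - \frac{1}{70195} \approx -1.4246 \cdot 10^{-5}$)
$L{\left(g,I \right)} = 5 + g$ ($L{\left(g,I \right)} = g + 5 = 5 + g$)
$E{\left(b \right)} = 3 - b$
$\left(5487 - 40192\right) \left(E{\left(-144 \right)} + s\right) = \left(5487 - 40192\right) \left(\left(3 - -144\right) - \frac{1}{70195}\right) = - 34705 \left(\left(3 + 144\right) - \frac{1}{70195}\right) = - 34705 \left(147 - \frac{1}{70195}\right) = \left(-34705\right) \frac{10318664}{70195} = - \frac{71621846824}{14039}$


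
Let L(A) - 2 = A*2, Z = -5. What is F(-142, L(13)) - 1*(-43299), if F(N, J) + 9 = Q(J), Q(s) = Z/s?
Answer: 1212115/28 ≈ 43290.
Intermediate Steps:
L(A) = 2 + 2*A (L(A) = 2 + A*2 = 2 + 2*A)
Q(s) = -5/s
F(N, J) = -9 - 5/J
F(-142, L(13)) - 1*(-43299) = (-9 - 5/(2 + 2*13)) - 1*(-43299) = (-9 - 5/(2 + 26)) + 43299 = (-9 - 5/28) + 43299 = -257/28 + 43299 = 1212115/28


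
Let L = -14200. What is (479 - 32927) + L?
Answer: -46648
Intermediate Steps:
(479 - 32927) + L = (479 - 32927) - 14200 = -32448 - 14200 = -46648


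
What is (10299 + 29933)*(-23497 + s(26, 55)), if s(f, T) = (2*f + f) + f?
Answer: -941147176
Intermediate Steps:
s(f, T) = 4*f (s(f, T) = 3*f + f = 4*f)
(10299 + 29933)*(-23497 + s(26, 55)) = (10299 + 29933)*(-23497 + 4*26) = 40232*(-23497 + 104) = 40232*(-23393) = -941147176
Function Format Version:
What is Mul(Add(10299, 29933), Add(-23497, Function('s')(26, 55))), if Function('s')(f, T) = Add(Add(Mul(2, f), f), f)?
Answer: -941147176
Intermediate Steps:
Function('s')(f, T) = Mul(4, f) (Function('s')(f, T) = Add(Mul(3, f), f) = Mul(4, f))
Mul(Add(10299, 29933), Add(-23497, Function('s')(26, 55))) = Mul(Add(10299, 29933), Add(-23497, Mul(4, 26))) = Mul(40232, Add(-23497, 104)) = Mul(40232, -23393) = -941147176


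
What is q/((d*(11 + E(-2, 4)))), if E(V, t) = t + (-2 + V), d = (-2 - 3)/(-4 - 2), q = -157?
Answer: -942/55 ≈ -17.127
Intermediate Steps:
d = ⅚ (d = -5/(-6) = -5*(-⅙) = ⅚ ≈ 0.83333)
E(V, t) = -2 + V + t
q/((d*(11 + E(-2, 4)))) = -157*6/(5*(11 + (-2 - 2 + 4))) = -157*6/(5*(11 + 0)) = -157/((⅚)*11) = -157/55/6 = -157*6/55 = -942/55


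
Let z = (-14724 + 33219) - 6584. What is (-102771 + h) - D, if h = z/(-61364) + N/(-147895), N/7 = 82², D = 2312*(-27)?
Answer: -366170974844757/9075428780 ≈ -40348.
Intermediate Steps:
D = -62424
z = 11911 (z = 18495 - 6584 = 11911)
N = 47068 (N = 7*82² = 7*6724 = 47068)
h = -4649858097/9075428780 (h = 11911/(-61364) + 47068/(-147895) = 11911*(-1/61364) + 47068*(-1/147895) = -11911/61364 - 47068/147895 = -4649858097/9075428780 ≈ -0.51236)
(-102771 + h) - D = (-102771 - 4649858097/9075428780) - 1*(-62424) = -932695541007477/9075428780 + 62424 = -366170974844757/9075428780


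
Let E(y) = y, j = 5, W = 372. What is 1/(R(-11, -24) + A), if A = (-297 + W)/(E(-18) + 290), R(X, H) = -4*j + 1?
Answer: -272/5093 ≈ -0.053407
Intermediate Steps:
R(X, H) = -19 (R(X, H) = -4*5 + 1 = -20 + 1 = -19)
A = 75/272 (A = (-297 + 372)/(-18 + 290) = 75/272 ≈ 0.27574)
1/(R(-11, -24) + A) = 1/(-19 + 75/272) = 1/(-5093/272) = -272/5093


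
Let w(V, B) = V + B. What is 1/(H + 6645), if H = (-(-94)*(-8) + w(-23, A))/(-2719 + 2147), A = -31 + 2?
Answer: 143/950436 ≈ 0.00015046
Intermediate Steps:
A = -29
w(V, B) = B + V
H = 201/143 (H = (-(-94)*(-8) + (-29 - 23))/(-2719 + 2147) = (-94*8 - 52)/(-572) = (-752 - 52)*(-1/572) = -804*(-1/572) = 201/143 ≈ 1.4056)
1/(H + 6645) = 1/(201/143 + 6645) = 1/(950436/143) = 143/950436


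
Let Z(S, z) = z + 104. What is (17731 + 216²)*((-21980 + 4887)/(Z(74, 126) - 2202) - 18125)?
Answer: -2300251780509/1972 ≈ -1.1665e+9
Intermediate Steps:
Z(S, z) = 104 + z
(17731 + 216²)*((-21980 + 4887)/(Z(74, 126) - 2202) - 18125) = (17731 + 216²)*((-21980 + 4887)/((104 + 126) - 2202) - 18125) = (17731 + 46656)*(-17093/(230 - 2202) - 18125) = 64387*(-17093/(-1972) - 18125) = 64387*(-17093*(-1/1972) - 18125) = 64387*(17093/1972 - 18125) = 64387*(-35725407/1972) = -2300251780509/1972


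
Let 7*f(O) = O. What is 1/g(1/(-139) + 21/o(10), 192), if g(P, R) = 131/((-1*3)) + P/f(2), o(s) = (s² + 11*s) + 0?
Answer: -8340/361471 ≈ -0.023072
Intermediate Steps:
o(s) = s² + 11*s
f(O) = O/7
g(P, R) = -131/3 + 7*P/2 (g(P, R) = 131/((-1*3)) + P/(((⅐)*2)) = 131/(-3) + P/(2/7) = 131*(-⅓) + P*(7/2) = -131/3 + 7*P/2)
1/g(1/(-139) + 21/o(10), 192) = 1/(-131/3 + 7*(1/(-139) + 21/((10*(11 + 10))))/2) = 1/(-131/3 + 7*(1*(-1/139) + 21/((10*21)))/2) = 1/(-131/3 + 7*(-1/139 + 21/210)/2) = 1/(-131/3 + 7*(-1/139 + 21*(1/210))/2) = 1/(-131/3 + 7*(-1/139 + ⅒)/2) = 1/(-131/3 + (7/2)*(129/1390)) = 1/(-131/3 + 903/2780) = 1/(-361471/8340) = -8340/361471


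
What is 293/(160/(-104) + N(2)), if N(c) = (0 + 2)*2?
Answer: 3809/32 ≈ 119.03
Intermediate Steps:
N(c) = 4 (N(c) = 2*2 = 4)
293/(160/(-104) + N(2)) = 293/(160/(-104) + 4) = 293/(160*(-1/104) + 4) = 293/(-20/13 + 4) = 293/(32/13) = (13/32)*293 = 3809/32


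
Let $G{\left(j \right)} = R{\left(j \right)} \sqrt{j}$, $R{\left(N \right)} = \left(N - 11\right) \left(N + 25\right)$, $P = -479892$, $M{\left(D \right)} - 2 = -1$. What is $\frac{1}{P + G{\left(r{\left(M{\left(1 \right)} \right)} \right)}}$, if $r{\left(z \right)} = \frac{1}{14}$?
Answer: $- \frac{86032478336}{41286297132282309} + \frac{1169532 \sqrt{14}}{13762099044094103} \approx -2.0835 \cdot 10^{-6}$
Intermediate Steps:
$M{\left(D \right)} = 1$ ($M{\left(D \right)} = 2 - 1 = 1$)
$r{\left(z \right)} = \frac{1}{14}$
$R{\left(N \right)} = \left(-11 + N\right) \left(25 + N\right)$
$G{\left(j \right)} = \sqrt{j} \left(-275 + j^{2} + 14 j\right)$ ($G{\left(j \right)} = \left(-275 + j^{2} + 14 j\right) \sqrt{j} = \sqrt{j} \left(-275 + j^{2} + 14 j\right)$)
$\frac{1}{P + G{\left(r{\left(M{\left(1 \right)} \right)} \right)}} = \frac{1}{-479892 + \frac{-275 + \left(\frac{1}{14}\right)^{2} + 14 \cdot \frac{1}{14}}{\sqrt{14}}} = \frac{1}{-479892 + \frac{\sqrt{14}}{14} \left(-275 + \frac{1}{196} + 1\right)} = \frac{1}{-479892 + \frac{\sqrt{14}}{14} \left(- \frac{53703}{196}\right)} = \frac{1}{-479892 - \frac{53703 \sqrt{14}}{2744}}$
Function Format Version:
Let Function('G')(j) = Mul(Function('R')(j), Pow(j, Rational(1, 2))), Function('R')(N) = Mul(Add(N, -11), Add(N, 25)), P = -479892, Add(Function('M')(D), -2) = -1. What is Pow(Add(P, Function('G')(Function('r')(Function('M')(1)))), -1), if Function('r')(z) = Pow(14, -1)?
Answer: Add(Rational(-86032478336, 41286297132282309), Mul(Rational(1169532, 13762099044094103), Pow(14, Rational(1, 2)))) ≈ -2.0835e-6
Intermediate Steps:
Function('M')(D) = 1 (Function('M')(D) = Add(2, -1) = 1)
Function('r')(z) = Rational(1, 14)
Function('R')(N) = Mul(Add(-11, N), Add(25, N))
Function('G')(j) = Mul(Pow(j, Rational(1, 2)), Add(-275, Pow(j, 2), Mul(14, j))) (Function('G')(j) = Mul(Add(-275, Pow(j, 2), Mul(14, j)), Pow(j, Rational(1, 2))) = Mul(Pow(j, Rational(1, 2)), Add(-275, Pow(j, 2), Mul(14, j))))
Pow(Add(P, Function('G')(Function('r')(Function('M')(1)))), -1) = Pow(Add(-479892, Mul(Pow(Rational(1, 14), Rational(1, 2)), Add(-275, Pow(Rational(1, 14), 2), Mul(14, Rational(1, 14))))), -1) = Pow(Add(-479892, Mul(Mul(Rational(1, 14), Pow(14, Rational(1, 2))), Add(-275, Rational(1, 196), 1))), -1) = Pow(Add(-479892, Mul(Mul(Rational(1, 14), Pow(14, Rational(1, 2))), Rational(-53703, 196))), -1) = Pow(Add(-479892, Mul(Rational(-53703, 2744), Pow(14, Rational(1, 2)))), -1)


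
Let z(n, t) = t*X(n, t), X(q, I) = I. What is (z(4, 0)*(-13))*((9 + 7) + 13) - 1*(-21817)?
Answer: 21817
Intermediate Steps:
z(n, t) = t² (z(n, t) = t*t = t²)
(z(4, 0)*(-13))*((9 + 7) + 13) - 1*(-21817) = (0²*(-13))*((9 + 7) + 13) - 1*(-21817) = (0*(-13))*(16 + 13) + 21817 = 0*29 + 21817 = 0 + 21817 = 21817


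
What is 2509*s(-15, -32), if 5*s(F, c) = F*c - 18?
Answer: 1159158/5 ≈ 2.3183e+5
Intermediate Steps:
s(F, c) = -18/5 + F*c/5 (s(F, c) = (F*c - 18)/5 = (-18 + F*c)/5 = -18/5 + F*c/5)
2509*s(-15, -32) = 2509*(-18/5 + (⅕)*(-15)*(-32)) = 2509*(-18/5 + 96) = 2509*(462/5) = 1159158/5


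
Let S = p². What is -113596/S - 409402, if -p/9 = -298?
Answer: -736219866361/1798281 ≈ -4.0940e+5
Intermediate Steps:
p = 2682 (p = -9*(-298) = 2682)
S = 7193124 (S = 2682² = 7193124)
-113596/S - 409402 = -113596/7193124 - 409402 = -113596*1/7193124 - 409402 = -28399/1798281 - 409402 = -736219866361/1798281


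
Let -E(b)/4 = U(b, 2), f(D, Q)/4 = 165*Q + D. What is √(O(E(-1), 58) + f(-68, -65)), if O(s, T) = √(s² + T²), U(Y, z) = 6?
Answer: √(-43172 + 2*√985) ≈ 207.63*I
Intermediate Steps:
f(D, Q) = 4*D + 660*Q (f(D, Q) = 4*(165*Q + D) = 4*(D + 165*Q) = 4*D + 660*Q)
E(b) = -24 (E(b) = -4*6 = -24)
O(s, T) = √(T² + s²)
√(O(E(-1), 58) + f(-68, -65)) = √(√(58² + (-24)²) + (4*(-68) + 660*(-65))) = √(√(3364 + 576) + (-272 - 42900)) = √(√3940 - 43172) = √(2*√985 - 43172) = √(-43172 + 2*√985)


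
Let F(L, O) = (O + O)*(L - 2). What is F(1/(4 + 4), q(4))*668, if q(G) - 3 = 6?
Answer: -22545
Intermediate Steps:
q(G) = 9 (q(G) = 3 + 6 = 9)
F(L, O) = 2*O*(-2 + L) (F(L, O) = (2*O)*(-2 + L) = 2*O*(-2 + L))
F(1/(4 + 4), q(4))*668 = (2*9*(-2 + 1/(4 + 4)))*668 = (2*9*(-2 + 1/8))*668 = (2*9*(-2 + ⅛))*668 = (2*9*(-15/8))*668 = -135/4*668 = -22545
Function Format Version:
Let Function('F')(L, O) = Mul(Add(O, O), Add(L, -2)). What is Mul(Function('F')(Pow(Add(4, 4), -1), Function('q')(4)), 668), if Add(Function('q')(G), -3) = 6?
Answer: -22545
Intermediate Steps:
Function('q')(G) = 9 (Function('q')(G) = Add(3, 6) = 9)
Function('F')(L, O) = Mul(2, O, Add(-2, L)) (Function('F')(L, O) = Mul(Mul(2, O), Add(-2, L)) = Mul(2, O, Add(-2, L)))
Mul(Function('F')(Pow(Add(4, 4), -1), Function('q')(4)), 668) = Mul(Mul(2, 9, Add(-2, Pow(Add(4, 4), -1))), 668) = Mul(Mul(2, 9, Add(-2, Pow(8, -1))), 668) = Mul(Mul(2, 9, Add(-2, Rational(1, 8))), 668) = Mul(Mul(2, 9, Rational(-15, 8)), 668) = Mul(Rational(-135, 4), 668) = -22545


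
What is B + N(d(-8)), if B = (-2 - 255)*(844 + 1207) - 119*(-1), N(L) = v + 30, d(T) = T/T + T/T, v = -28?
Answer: -526986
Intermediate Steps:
d(T) = 2 (d(T) = 1 + 1 = 2)
N(L) = 2 (N(L) = -28 + 30 = 2)
B = -526988 (B = -257*2051 + 119 = -527107 + 119 = -526988)
B + N(d(-8)) = -526988 + 2 = -526986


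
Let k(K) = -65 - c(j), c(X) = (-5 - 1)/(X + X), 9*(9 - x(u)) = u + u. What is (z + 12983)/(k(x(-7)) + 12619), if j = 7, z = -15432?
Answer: -17143/87881 ≈ -0.19507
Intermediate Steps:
x(u) = 9 - 2*u/9 (x(u) = 9 - (u + u)/9 = 9 - 2*u/9)
c(X) = -3/X (c(X) = -6*1/(2*X) = -3/X)
k(K) = -452/7 (k(K) = -65 - (-3)/7 = -65 - 1*(-3/7) = -65 + 3/7 = -452/7)
(z + 12983)/(k(x(-7)) + 12619) = (-15432 + 12983)/(-452/7 + 12619) = -2449/87881/7 = -2449*7/87881 = -17143/87881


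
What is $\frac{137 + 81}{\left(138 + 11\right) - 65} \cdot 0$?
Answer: $0$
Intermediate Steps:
$\frac{137 + 81}{\left(138 + 11\right) - 65} \cdot 0 = \frac{218}{149 - 65} \cdot 0 = \frac{218}{84} \cdot 0 = 218 \cdot \frac{1}{84} \cdot 0 = \frac{109}{42} \cdot 0 = 0$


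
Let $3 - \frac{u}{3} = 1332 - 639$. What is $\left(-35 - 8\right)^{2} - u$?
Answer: $3919$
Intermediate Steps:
$u = -2070$ ($u = 9 - 3 \left(1332 - 639\right) = 9 - 2079 = -2070$)
$\left(-35 - 8\right)^{2} - u = \left(-35 - 8\right)^{2} - -2070 = \left(-43\right)^{2} + 2070 = 1849 + 2070 = 3919$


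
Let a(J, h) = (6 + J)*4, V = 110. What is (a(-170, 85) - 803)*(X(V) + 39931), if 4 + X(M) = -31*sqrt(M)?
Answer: -58253493 + 45229*sqrt(110) ≈ -5.7779e+7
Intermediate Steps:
a(J, h) = 24 + 4*J
X(M) = -4 - 31*sqrt(M)
(a(-170, 85) - 803)*(X(V) + 39931) = ((24 + 4*(-170)) - 803)*((-4 - 31*sqrt(110)) + 39931) = ((24 - 680) - 803)*(39927 - 31*sqrt(110)) = (-656 - 803)*(39927 - 31*sqrt(110)) = -1459*(39927 - 31*sqrt(110)) = -58253493 + 45229*sqrt(110)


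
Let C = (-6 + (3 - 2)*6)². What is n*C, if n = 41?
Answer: 0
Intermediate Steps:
C = 0 (C = (-6 + 1*6)² = (-6 + 6)² = 0² = 0)
n*C = 41*0 = 0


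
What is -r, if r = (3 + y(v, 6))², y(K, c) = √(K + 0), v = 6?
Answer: -(3 + √6)² ≈ -29.697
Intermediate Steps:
y(K, c) = √K
r = (3 + √6)² ≈ 29.697
-r = -(3 + √6)²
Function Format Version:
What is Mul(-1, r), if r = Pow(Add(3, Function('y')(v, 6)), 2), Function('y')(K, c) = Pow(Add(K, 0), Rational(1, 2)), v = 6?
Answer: Mul(-1, Pow(Add(3, Pow(6, Rational(1, 2))), 2)) ≈ -29.697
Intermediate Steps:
Function('y')(K, c) = Pow(K, Rational(1, 2))
r = Pow(Add(3, Pow(6, Rational(1, 2))), 2) ≈ 29.697
Mul(-1, r) = Mul(-1, Pow(Add(3, Pow(6, Rational(1, 2))), 2))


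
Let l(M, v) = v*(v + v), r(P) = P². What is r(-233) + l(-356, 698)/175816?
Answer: 1193231154/21977 ≈ 54295.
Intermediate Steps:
l(M, v) = 2*v² (l(M, v) = v*(2*v) = 2*v²)
r(-233) + l(-356, 698)/175816 = (-233)² + (2*698²)/175816 = 54289 + (2*487204)*(1/175816) = 54289 + 974408*(1/175816) = 54289 + 121801/21977 = 1193231154/21977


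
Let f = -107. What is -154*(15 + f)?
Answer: 14168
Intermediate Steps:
-154*(15 + f) = -154*(15 - 107) = -154*(-92) = 14168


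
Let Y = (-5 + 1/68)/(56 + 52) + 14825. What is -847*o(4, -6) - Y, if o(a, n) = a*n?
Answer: 13471457/2448 ≈ 5503.0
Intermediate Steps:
Y = 36291487/2448 (Y = (-5 + 1/68)/108 + 14825 = (1/108)*(-339/68) + 14825 = -113/2448 + 14825 = 36291487/2448 ≈ 14825.)
-847*o(4, -6) - Y = -3388*(-6) - 1*36291487/2448 = -847*(-24) - 36291487/2448 = 20328 - 36291487/2448 = 13471457/2448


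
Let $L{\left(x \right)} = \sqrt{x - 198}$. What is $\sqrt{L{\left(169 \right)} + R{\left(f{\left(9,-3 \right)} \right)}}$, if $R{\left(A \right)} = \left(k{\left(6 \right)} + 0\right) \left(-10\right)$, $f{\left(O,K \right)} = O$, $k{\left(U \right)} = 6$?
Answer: $\sqrt{-60 + i \sqrt{29}} \approx 0.34726 + 7.7537 i$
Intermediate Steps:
$R{\left(A \right)} = -60$ ($R{\left(A \right)} = \left(6 + 0\right) \left(-10\right) = 6 \left(-10\right) = -60$)
$L{\left(x \right)} = \sqrt{-198 + x}$
$\sqrt{L{\left(169 \right)} + R{\left(f{\left(9,-3 \right)} \right)}} = \sqrt{\sqrt{-198 + 169} - 60} = \sqrt{\sqrt{-29} - 60} = \sqrt{i \sqrt{29} - 60} = \sqrt{-60 + i \sqrt{29}}$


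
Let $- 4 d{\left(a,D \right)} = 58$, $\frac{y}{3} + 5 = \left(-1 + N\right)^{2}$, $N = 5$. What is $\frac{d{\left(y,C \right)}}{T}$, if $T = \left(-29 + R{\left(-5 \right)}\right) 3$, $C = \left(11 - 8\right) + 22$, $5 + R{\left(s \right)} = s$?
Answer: $\frac{29}{234} \approx 0.12393$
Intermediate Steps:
$R{\left(s \right)} = -5 + s$
$y = 33$ ($y = -15 + 3 \left(-1 + 5\right)^{2} = -15 + 3 \cdot 4^{2} = -15 + 3 \cdot 16 = -15 + 48 = 33$)
$C = 25$ ($C = 3 + 22 = 25$)
$d{\left(a,D \right)} = - \frac{29}{2}$ ($d{\left(a,D \right)} = \left(- \frac{1}{4}\right) 58 = - \frac{29}{2}$)
$T = -117$ ($T = \left(-29 - 10\right) 3 = \left(-39\right) 3 = -117$)
$\frac{d{\left(y,C \right)}}{T} = - \frac{29}{2 \left(-117\right)} = \left(- \frac{29}{2}\right) \left(- \frac{1}{117}\right) = \frac{29}{234}$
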